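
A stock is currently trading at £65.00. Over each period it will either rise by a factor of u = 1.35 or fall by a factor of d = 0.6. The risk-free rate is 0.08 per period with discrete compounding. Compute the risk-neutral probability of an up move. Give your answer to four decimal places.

Risk-neutral probability p = (1 + 0.08 − 0.6)/(1.35 − 0.6) = 0.4800/0.7500 = 0.6400

p = 0.6400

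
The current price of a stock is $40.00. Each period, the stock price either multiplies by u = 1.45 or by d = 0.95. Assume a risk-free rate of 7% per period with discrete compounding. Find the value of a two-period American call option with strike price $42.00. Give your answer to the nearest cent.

Risk-neutral probability p = (1 + 0.07 − 0.95)/(1.45 − 0.95) = 0.1200/0.5000 = 0.2400
Terminal stock prices: S_uu = 84.1, S_ud = 55.1, S_dd = 36.1
Terminal payoffs (S − K): max(42.1, 0) = 42.1, max(13.1, 0) = 13.1, max(-5.9, 0) = 0
Node u (S = 58): continuation = 1/1.07·[0.2400·42.1000 + 0.7600·13.1000] = 18.7477; exercise value = 16.0000 ≤ continuation, so V_u = 18.7477
Node d (S = 38): continuation = 1/1.07·[0.2400·13.1000 + 0.7600·0.0000] = 2.9383; exercise value = 0.0000 ≤ continuation, so V_d = 2.9383
Node 0 (S = 40): continuation = 1/1.07·[0.2400·18.7477 + 0.7600·2.9383] = 6.2921; exercise value = 0.0000 ≤ continuation, so V_0 = 6.2921

$6.29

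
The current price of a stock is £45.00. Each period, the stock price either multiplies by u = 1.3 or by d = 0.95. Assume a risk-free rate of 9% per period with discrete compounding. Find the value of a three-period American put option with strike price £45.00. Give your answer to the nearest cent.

£1.33

Risk-neutral probability p = (1 + 0.09 − 0.95)/(1.3 − 0.95) = 0.1400/0.3500 = 0.4000
Terminal stock prices: S_uuu = 98.87, S_uud = 72.25, S_udd = 52.8, S_ddd = 38.58
Terminal payoffs (K − S): max(-53.87, 0) = 0, max(-27.25, 0) = 0, max(-7.796, 0) = 0, max(6.418, 0) = 6.418
Node uu (S = 76.05): continuation = 1/1.09·[0.4000·0.0000 + 0.6000·0.0000] = 0.0000; exercise value = 0.0000 ≤ continuation, so V_uu = 0.0000
Node ud (S = 55.57): continuation = 1/1.09·[0.4000·0.0000 + 0.6000·0.0000] = 0.0000; exercise value = 0.0000 ≤ continuation, so V_ud = 0.0000
Node dd (S = 40.61): continuation = 1/1.09·[0.4000·0.0000 + 0.6000·6.4181] = 3.5329; exercise value = 4.3875 > continuation, so V_dd = 4.3875 (exercise)
Node u (S = 58.5): continuation = 1/1.09·[0.4000·0.0000 + 0.6000·0.0000] = 0.0000; exercise value = 0.0000 ≤ continuation, so V_u = 0.0000
Node d (S = 42.75): continuation = 1/1.09·[0.4000·0.0000 + 0.6000·4.3875] = 2.4151; exercise value = 2.2500 ≤ continuation, so V_d = 2.4151
Node 0 (S = 45): continuation = 1/1.09·[0.4000·0.0000 + 0.6000·2.4151] = 1.3294; exercise value = 0.0000 ≤ continuation, so V_0 = 1.3294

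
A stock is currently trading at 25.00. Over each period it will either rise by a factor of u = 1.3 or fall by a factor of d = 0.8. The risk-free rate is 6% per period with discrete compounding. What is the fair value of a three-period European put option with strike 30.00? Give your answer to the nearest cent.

Risk-neutral probability p = (1 + 0.06 − 0.8)/(1.3 − 0.8) = 0.2600/0.5000 = 0.5200
Terminal stock prices: S_uuu = 54.93, S_uud = 33.8, S_udd = 20.8, S_ddd = 12.8
Terminal payoffs (K − S): max(-24.93, 0) = 0, max(-3.8, 0) = 0, max(9.2, 0) = 9.2, max(17.2, 0) = 17.2
Node uu (S = 42.25): V_uu = 1/1.06·[0.5200·0.0000 + 0.4800·0.0000] = 0.0000
Node ud (S = 26): V_ud = 1/1.06·[0.5200·0.0000 + 0.4800·9.2000] = 4.1660
Node dd (S = 16): V_dd = 1/1.06·[0.5200·9.2000 + 0.4800·17.2000] = 12.3019
Node u (S = 32.5): V_u = 1/1.06·[0.5200·0.0000 + 0.4800·4.1660] = 1.8865
Node d (S = 20): V_d = 1/1.06·[0.5200·4.1660 + 0.4800·12.3019] = 7.6144
Node 0 (S = 25): V_0 = 1/1.06·[0.5200·1.8865 + 0.4800·7.6144] = 4.3735

4.37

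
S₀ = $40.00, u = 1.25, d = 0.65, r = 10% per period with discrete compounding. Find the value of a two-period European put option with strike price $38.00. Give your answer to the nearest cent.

Risk-neutral probability p = (1 + 0.1 − 0.65)/(1.25 − 0.65) = 0.4500/0.6000 = 0.7500
Terminal stock prices: S_uu = 62.5, S_ud = 32.5, S_dd = 16.9
Terminal payoffs (K − S): max(-24.5, 0) = 0, max(5.5, 0) = 5.5, max(21.1, 0) = 21.1
Node u (S = 50): V_u = 1/1.1·[0.7500·0.0000 + 0.2500·5.5000] = 1.2500
Node d (S = 26): V_d = 1/1.1·[0.7500·5.5000 + 0.2500·21.1000] = 8.5455
Node 0 (S = 40): V_0 = 1/1.1·[0.7500·1.2500 + 0.2500·8.5455] = 2.7944

$2.79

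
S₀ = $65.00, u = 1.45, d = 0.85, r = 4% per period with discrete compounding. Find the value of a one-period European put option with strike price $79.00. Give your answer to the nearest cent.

Risk-neutral probability p = (1 + 0.04 − 0.85)/(1.45 − 0.85) = 0.1900/0.6000 = 0.3167
Terminal stock prices: S_u = 94.25, S_d = 55.25
Terminal payoffs (K − S): max(-15.25, 0) = 0, max(23.75, 0) = 23.75
Node 0 (S = 65): V_0 = 1/1.04·[0.3167·0.0000 + 0.6833·23.7500] = 15.6050

$15.60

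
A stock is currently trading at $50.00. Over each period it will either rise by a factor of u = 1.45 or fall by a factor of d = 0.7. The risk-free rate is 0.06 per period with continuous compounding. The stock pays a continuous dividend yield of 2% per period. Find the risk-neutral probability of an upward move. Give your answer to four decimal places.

Per-period risk-free factor R = e^0.06 = 1.0618; dividend-adjusted growth = e^(0.06−0.02) = 1.0408.
Risk-neutral probability p = (1.0408 − 0.7)/(1.45 − 0.7) = 0.3408/0.7500 = 0.4544

p = 0.4544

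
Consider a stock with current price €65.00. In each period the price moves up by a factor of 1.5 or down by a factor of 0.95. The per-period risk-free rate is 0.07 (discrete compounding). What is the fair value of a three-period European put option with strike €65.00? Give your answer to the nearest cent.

€3.62

Risk-neutral probability p = (1 + 0.07 − 0.95)/(1.5 − 0.95) = 0.1200/0.5500 = 0.2182
Terminal stock prices: S_uuu = 219.4, S_uud = 138.9, S_udd = 87.99, S_ddd = 55.73
Terminal payoffs (K − S): max(-154.4, 0) = 0, max(-73.94, 0) = 0, max(-22.99, 0) = 0, max(9.271, 0) = 9.271
Node uu (S = 146.2): V_uu = 1/1.07·[0.2182·0.0000 + 0.7818·0.0000] = 0.0000
Node ud (S = 92.62): V_ud = 1/1.07·[0.2182·0.0000 + 0.7818·0.0000] = 0.0000
Node dd (S = 58.66): V_dd = 1/1.07·[0.2182·0.0000 + 0.7818·9.2706] = 6.7738
Node u (S = 97.5): V_u = 1/1.07·[0.2182·0.0000 + 0.7818·0.0000] = 0.0000
Node d (S = 61.75): V_d = 1/1.07·[0.2182·0.0000 + 0.7818·6.7738] = 4.9494
Node 0 (S = 65): V_0 = 1/1.07·[0.2182·0.0000 + 0.7818·4.9494] = 3.6164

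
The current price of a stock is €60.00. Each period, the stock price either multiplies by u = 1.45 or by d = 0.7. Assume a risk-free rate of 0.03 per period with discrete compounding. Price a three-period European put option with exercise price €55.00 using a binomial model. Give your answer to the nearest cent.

Risk-neutral probability p = (1 + 0.03 − 0.7)/(1.45 − 0.7) = 0.3300/0.7500 = 0.4400
Terminal stock prices: S_uuu = 182.9, S_uud = 88.3, S_udd = 42.63, S_ddd = 20.58
Terminal payoffs (K − S): max(-127.9, 0) = 0, max(-33.3, 0) = 0, max(12.37, 0) = 12.37, max(34.42, 0) = 34.42
Node uu (S = 126.2): V_uu = 1/1.03·[0.4400·0.0000 + 0.5600·0.0000] = 0.0000
Node ud (S = 60.9): V_ud = 1/1.03·[0.4400·0.0000 + 0.5600·12.3700] = 6.7254
Node dd (S = 29.4): V_dd = 1/1.03·[0.4400·12.3700 + 0.5600·34.4200] = 23.9981
Node u (S = 87): V_u = 1/1.03·[0.4400·0.0000 + 0.5600·6.7254] = 3.6565
Node d (S = 42): V_d = 1/1.03·[0.4400·6.7254 + 0.5600·23.9981] = 15.9205
Node 0 (S = 60): V_0 = 1/1.03·[0.4400·3.6565 + 0.5600·15.9205] = 10.2178

€10.22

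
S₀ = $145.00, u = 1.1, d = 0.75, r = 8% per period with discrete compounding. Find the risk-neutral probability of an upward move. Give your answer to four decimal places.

Risk-neutral probability p = (1 + 0.08 − 0.75)/(1.1 − 0.75) = 0.3300/0.3500 = 0.9429

p = 0.9429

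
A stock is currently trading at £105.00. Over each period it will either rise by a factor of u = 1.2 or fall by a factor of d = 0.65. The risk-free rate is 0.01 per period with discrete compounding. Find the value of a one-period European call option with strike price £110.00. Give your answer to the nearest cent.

Risk-neutral probability p = (1 + 0.01 − 0.65)/(1.2 − 0.65) = 0.3600/0.5500 = 0.6545
Terminal stock prices: S_u = 126, S_d = 68.25
Terminal payoffs (S − K): max(16, 0) = 16, max(-41.75, 0) = 0
Node 0 (S = 105): V_0 = 1/1.01·[0.6545·16.0000 + 0.3455·0.0000] = 10.3690

£10.37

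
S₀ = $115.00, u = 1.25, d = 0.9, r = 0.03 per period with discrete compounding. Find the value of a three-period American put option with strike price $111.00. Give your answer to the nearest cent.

Risk-neutral probability p = (1 + 0.03 − 0.9)/(1.25 − 0.9) = 0.1300/0.3500 = 0.3714
Terminal stock prices: S_uuu = 224.6, S_uud = 161.7, S_udd = 116.4, S_ddd = 83.84
Terminal payoffs (K − S): max(-113.6, 0) = 0, max(-50.72, 0) = 0, max(-5.438, 0) = 0, max(27.16, 0) = 27.16
Node uu (S = 179.7): continuation = 1/1.03·[0.3714·0.0000 + 0.6286·0.0000] = 0.0000; exercise value = 0.0000 ≤ continuation, so V_uu = 0.0000
Node ud (S = 129.4): continuation = 1/1.03·[0.3714·0.0000 + 0.6286·0.0000] = 0.0000; exercise value = 0.0000 ≤ continuation, so V_ud = 0.0000
Node dd (S = 93.15): continuation = 1/1.03·[0.3714·0.0000 + 0.6286·27.1650] = 16.5778; exercise value = 17.8500 > continuation, so V_dd = 17.8500 (exercise)
Node u (S = 143.8): continuation = 1/1.03·[0.3714·0.0000 + 0.6286·0.0000] = 0.0000; exercise value = 0.0000 ≤ continuation, so V_u = 0.0000
Node d (S = 103.5): continuation = 1/1.03·[0.3714·0.0000 + 0.6286·17.8500] = 10.8932; exercise value = 7.5000 ≤ continuation, so V_d = 10.8932
Node 0 (S = 115): continuation = 1/1.03·[0.3714·0.0000 + 0.6286·10.8932] = 6.6477; exercise value = 0.0000 ≤ continuation, so V_0 = 6.6477

$6.65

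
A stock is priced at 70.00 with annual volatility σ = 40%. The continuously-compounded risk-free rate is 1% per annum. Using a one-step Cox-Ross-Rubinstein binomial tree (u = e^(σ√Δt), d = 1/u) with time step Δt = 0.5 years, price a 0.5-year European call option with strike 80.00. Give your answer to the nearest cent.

5.62

CRR parameters: u = e^(σ√Δt) = e^(0.4·√0.5) = 1.3269, d = 1/u = 0.7536
Per-period rate: rΔt = 0.01·0.5 = 0.005, so R = e^0.005 = 1.0050
Risk-neutral probability p = (e^0.005 − 0.7536)/(1.3269 − 0.7536) = 0.2514/0.5733 = 0.4385
Terminal stock prices: S_u = 92.88, S_d = 52.75
Terminal payoffs (S − K): max(12.88, 0) = 12.88, max(-27.25, 0) = 0
Node 0 (S = 70): V_0 = e^(−0.005)·[0.4385·12.8828 + 0.5615·0.0000] = 5.6209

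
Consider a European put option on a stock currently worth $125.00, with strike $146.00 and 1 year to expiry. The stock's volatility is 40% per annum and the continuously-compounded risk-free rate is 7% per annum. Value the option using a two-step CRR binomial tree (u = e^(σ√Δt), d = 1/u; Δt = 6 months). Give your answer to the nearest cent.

CRR parameters: u = e^(σ√Δt) = e^(0.4·√0.5) = 1.3269, d = 1/u = 0.7536
Per-period rate: rΔt = 0.07·0.5 = 0.035, so R = e^0.035 = 1.0356
Risk-neutral probability p = (e^0.035 − 0.7536)/(1.3269 − 0.7536) = 0.2820/0.5733 = 0.4919
Terminal stock prices: S_uu = 220.1, S_ud = 125, S_dd = 71
Terminal payoffs (K − S): max(-74.08, 0) = 0, max(21, 0) = 21, max(75, 0) = 75
Node u (S = 165.9): V_u = e^(−0.035)·[0.4919·0.0000 + 0.5081·21.0000] = 10.3033
Node d (S = 94.2): V_d = e^(−0.035)·[0.4919·21.0000 + 0.5081·75.0037] = 46.7736
Node 0 (S = 125): V_0 = e^(−0.035)·[0.4919·10.3033 + 0.5081·46.7736] = 27.8424

$27.84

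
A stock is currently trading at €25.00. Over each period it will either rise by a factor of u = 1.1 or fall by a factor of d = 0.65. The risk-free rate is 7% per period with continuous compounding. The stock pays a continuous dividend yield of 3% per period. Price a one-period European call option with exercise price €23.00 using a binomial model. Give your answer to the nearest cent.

Per-period risk-free factor R = e^0.07 = 1.0725; dividend-adjusted growth = e^(0.07−0.03) = 1.0408.
Risk-neutral probability p = (1.0408 − 0.65)/(1.1 − 0.65) = 0.3908/0.4500 = 0.8685
Terminal stock prices: S_u = 27.5, S_d = 16.25
Terminal payoffs (S − K): max(4.5, 0) = 4.5, max(-6.75, 0) = 0
Node 0 (S = 25): V_0 = e^(−0.07)·[0.8685·4.5000 + 0.1315·0.0000] = 3.6439

€3.64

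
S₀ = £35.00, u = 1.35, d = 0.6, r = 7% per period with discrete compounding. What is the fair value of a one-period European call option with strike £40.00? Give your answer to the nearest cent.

£4.25

Risk-neutral probability p = (1 + 0.07 − 0.6)/(1.35 − 0.6) = 0.4700/0.7500 = 0.6267
Terminal stock prices: S_u = 47.25, S_d = 21
Terminal payoffs (S − K): max(7.25, 0) = 7.25, max(-19, 0) = 0
Node 0 (S = 35): V_0 = 1/1.07·[0.6267·7.2500 + 0.3733·0.0000] = 4.2461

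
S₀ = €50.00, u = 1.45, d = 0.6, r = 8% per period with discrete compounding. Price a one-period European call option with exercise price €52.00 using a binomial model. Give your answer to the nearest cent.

€10.72

Risk-neutral probability p = (1 + 0.08 − 0.6)/(1.45 − 0.6) = 0.4800/0.8500 = 0.5647
Terminal stock prices: S_u = 72.5, S_d = 30
Terminal payoffs (S − K): max(20.5, 0) = 20.5, max(-22, 0) = 0
Node 0 (S = 50): V_0 = 1/1.08·[0.5647·20.5000 + 0.4353·0.0000] = 10.7190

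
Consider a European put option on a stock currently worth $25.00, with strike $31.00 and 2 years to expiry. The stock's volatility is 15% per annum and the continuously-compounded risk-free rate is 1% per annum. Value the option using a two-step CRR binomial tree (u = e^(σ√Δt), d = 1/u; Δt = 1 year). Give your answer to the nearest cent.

CRR parameters: u = e^(σ√Δt) = e^(0.15·√1) = 1.1618, d = 1/u = 0.8607
Per-period rate: rΔt = 0.01·1 = 0.01, so R = e^0.01 = 1.0101
Risk-neutral probability p = (e^0.01 − 0.8607)/(1.1618 − 0.8607) = 0.1493/0.3011 = 0.4959
Terminal stock prices: S_uu = 33.75, S_ud = 25, S_dd = 18.52
Terminal payoffs (K − S): max(-2.746, 0) = 0, max(6, 0) = 6, max(12.48, 0) = 12.48
Node u (S = 29.05): V_u = e^(−0.01)·[0.4959·0.0000 + 0.5041·6.0000] = 2.9942
Node d (S = 21.52): V_d = e^(−0.01)·[0.4959·6.0000 + 0.5041·12.4795] = 9.1738
Node 0 (S = 25): V_0 = e^(−0.01)·[0.4959·2.9942 + 0.5041·9.1738] = 6.0483

$6.05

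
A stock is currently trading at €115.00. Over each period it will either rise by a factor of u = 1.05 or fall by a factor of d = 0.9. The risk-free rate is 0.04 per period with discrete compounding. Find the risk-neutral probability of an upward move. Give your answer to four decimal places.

p = 0.9333

Risk-neutral probability p = (1 + 0.04 − 0.9)/(1.05 − 0.9) = 0.1400/0.1500 = 0.9333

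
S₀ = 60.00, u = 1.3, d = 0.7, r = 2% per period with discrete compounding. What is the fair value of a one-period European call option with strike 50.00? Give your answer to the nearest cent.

Risk-neutral probability p = (1 + 0.02 − 0.7)/(1.3 − 0.7) = 0.3200/0.6000 = 0.5333
Terminal stock prices: S_u = 78, S_d = 42
Terminal payoffs (S − K): max(28, 0) = 28, max(-8, 0) = 0
Node 0 (S = 60): V_0 = 1/1.02·[0.5333·28.0000 + 0.4667·0.0000] = 14.6405

14.64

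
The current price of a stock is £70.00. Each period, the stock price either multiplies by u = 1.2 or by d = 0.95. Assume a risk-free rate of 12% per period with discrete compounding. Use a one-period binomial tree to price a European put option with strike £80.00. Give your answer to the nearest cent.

Risk-neutral probability p = (1 + 0.12 − 0.95)/(1.2 − 0.95) = 0.1700/0.2500 = 0.6800
Terminal stock prices: S_u = 84, S_d = 66.5
Terminal payoffs (K − S): max(-4, 0) = 0, max(13.5, 0) = 13.5
Node 0 (S = 70): V_0 = 1/1.12·[0.6800·0.0000 + 0.3200·13.5000] = 3.8571

£3.86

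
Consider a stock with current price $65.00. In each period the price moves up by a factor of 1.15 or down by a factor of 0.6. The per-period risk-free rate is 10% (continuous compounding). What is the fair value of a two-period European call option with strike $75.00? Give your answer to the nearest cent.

Risk-neutral probability p = (e^0.1 − 0.6)/(1.15 − 0.6) = 0.5052/0.5500 = 0.9185
Terminal stock prices: S_uu = 85.96, S_ud = 44.85, S_dd = 23.4
Terminal payoffs (S − K): max(10.96, 0) = 10.96, max(-30.15, 0) = 0, max(-51.6, 0) = 0
Node u (S = 74.75): V_u = e^(−0.1)·[0.9185·10.9625 + 0.0815·0.0000] = 9.1108
Node d (S = 39): V_d = e^(−0.1)·[0.9185·0.0000 + 0.0815·0.0000] = 0.0000
Node 0 (S = 65): V_0 = e^(−0.1)·[0.9185·9.1108 + 0.0815·0.0000] = 7.5719

$7.57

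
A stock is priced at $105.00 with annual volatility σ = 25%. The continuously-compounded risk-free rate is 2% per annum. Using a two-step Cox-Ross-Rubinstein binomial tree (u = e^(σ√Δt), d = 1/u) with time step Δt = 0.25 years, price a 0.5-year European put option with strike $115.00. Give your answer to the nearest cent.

CRR parameters: u = e^(σ√Δt) = e^(0.25·√0.25) = 1.1331, d = 1/u = 0.8825
Per-period rate: rΔt = 0.02·0.25 = 0.005, so R = e^0.005 = 1.0050
Risk-neutral probability p = (e^0.005 − 0.8825)/(1.1331 − 0.8825) = 0.1225/0.2507 = 0.4888
Terminal stock prices: S_uu = 134.8, S_ud = 105, S_dd = 81.77
Terminal payoffs (K − S): max(-19.82, 0) = 0, max(10, 0) = 10, max(33.23, 0) = 33.23
Node u (S = 119): V_u = e^(−0.005)·[0.4888·0.0000 + 0.5112·10.0000] = 5.0866
Node d (S = 92.66): V_d = e^(−0.005)·[0.4888·10.0000 + 0.5112·33.2259] = 21.7643
Node 0 (S = 105): V_0 = e^(−0.005)·[0.4888·5.0866 + 0.5112·21.7643] = 13.5445

$13.54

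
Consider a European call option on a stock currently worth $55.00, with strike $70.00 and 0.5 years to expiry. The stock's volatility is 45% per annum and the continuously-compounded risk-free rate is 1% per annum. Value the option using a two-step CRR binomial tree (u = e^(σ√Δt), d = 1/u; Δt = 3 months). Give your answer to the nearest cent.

$3.27

CRR parameters: u = e^(σ√Δt) = e^(0.45·√0.25) = 1.2523, d = 1/u = 0.7985
Per-period rate: rΔt = 0.01·0.25 = 0.0025, so R = e^0.0025 = 1.0025
Risk-neutral probability p = (e^0.0025 − 0.7985)/(1.2523 − 0.7985) = 0.2040/0.4538 = 0.4495
Terminal stock prices: S_uu = 86.26, S_ud = 55, S_dd = 35.07
Terminal payoffs (S − K): max(16.26, 0) = 16.26, max(-15, 0) = 0, max(-34.93, 0) = 0
Node u (S = 68.88): V_u = e^(−0.0025)·[0.4495·16.2572 + 0.5505·0.0000] = 7.2894
Node d (S = 43.92): V_d = e^(−0.0025)·[0.4495·0.0000 + 0.5505·0.0000] = 0.0000
Node 0 (S = 55): V_0 = e^(−0.0025)·[0.4495·7.2894 + 0.5505·0.0000] = 3.2684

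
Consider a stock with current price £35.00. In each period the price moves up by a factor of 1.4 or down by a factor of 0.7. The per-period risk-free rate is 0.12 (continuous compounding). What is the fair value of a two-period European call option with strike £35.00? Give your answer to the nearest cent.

Risk-neutral probability p = (e^0.12 − 0.7)/(1.4 − 0.7) = 0.4275/0.7000 = 0.6107
Terminal stock prices: S_uu = 68.6, S_ud = 34.3, S_dd = 17.15
Terminal payoffs (S − K): max(33.6, 0) = 33.6, max(-0.7, 0) = 0, max(-17.85, 0) = 0
Node u (S = 49): V_u = e^(−0.12)·[0.6107·33.6000 + 0.3893·0.0000] = 18.1995
Node d (S = 24.5): V_d = e^(−0.12)·[0.6107·0.0000 + 0.3893·0.0000] = 0.0000
Node 0 (S = 35): V_0 = e^(−0.12)·[0.6107·18.1995 + 0.3893·0.0000] = 9.8578

£9.86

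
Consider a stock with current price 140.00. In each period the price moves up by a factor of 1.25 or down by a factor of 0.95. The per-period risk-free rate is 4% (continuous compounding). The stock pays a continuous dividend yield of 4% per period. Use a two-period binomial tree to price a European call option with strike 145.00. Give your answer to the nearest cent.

Per-period risk-free factor R = e^0.04 = 1.0408; dividend-adjusted growth = e^(0.04−0.04) = 1.0000.
Risk-neutral probability p = (1.0000 − 0.95)/(1.25 − 0.95) = 0.0500/0.3000 = 0.1667
Terminal stock prices: S_uu = 218.8, S_ud = 166.2, S_dd = 126.3
Terminal payoffs (S − K): max(73.75, 0) = 73.75, max(21.25, 0) = 21.25, max(-18.65, 0) = 0
Node u (S = 175): V_u = e^(−0.04)·[0.1667·73.7500 + 0.8333·21.2500] = 28.8237
Node d (S = 133): V_d = e^(−0.04)·[0.1667·21.2500 + 0.8333·0.0000] = 3.4028
Node 0 (S = 140): V_0 = e^(−0.04)·[0.1667·28.8237 + 0.8333·3.4028] = 7.3401

7.34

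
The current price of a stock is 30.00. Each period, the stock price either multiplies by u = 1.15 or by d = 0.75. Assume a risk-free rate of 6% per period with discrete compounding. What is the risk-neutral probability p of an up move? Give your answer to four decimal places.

p = 0.7750

Risk-neutral probability p = (1 + 0.06 − 0.75)/(1.15 − 0.75) = 0.3100/0.4000 = 0.7750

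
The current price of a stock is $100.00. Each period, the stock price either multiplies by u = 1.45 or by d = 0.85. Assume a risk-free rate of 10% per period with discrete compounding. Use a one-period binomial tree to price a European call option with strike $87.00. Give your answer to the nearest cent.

$21.97

Risk-neutral probability p = (1 + 0.1 − 0.85)/(1.45 − 0.85) = 0.2500/0.6000 = 0.4167
Terminal stock prices: S_u = 145, S_d = 85
Terminal payoffs (S − K): max(58, 0) = 58, max(-2, 0) = 0
Node 0 (S = 100): V_0 = 1/1.1·[0.4167·58.0000 + 0.5833·0.0000] = 21.9697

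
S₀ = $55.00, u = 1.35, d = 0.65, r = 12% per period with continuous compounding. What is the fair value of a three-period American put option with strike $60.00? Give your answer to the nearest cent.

Risk-neutral probability p = (e^0.12 − 0.65)/(1.35 − 0.65) = 0.4775/0.7000 = 0.6821
Terminal stock prices: S_uuu = 135.3, S_uud = 65.15, S_udd = 31.37, S_ddd = 15.1
Terminal payoffs (K − S): max(-75.32, 0) = 0, max(-5.154, 0) = 0, max(28.63, 0) = 28.63, max(44.9, 0) = 44.9
Node uu (S = 100.2): continuation = e^(−0.12)·[0.6821·0.0000 + 0.3179·0.0000] = 0.0000; exercise value = 0.0000 ≤ continuation, so V_uu = 0.0000
Node ud (S = 48.26): continuation = e^(−0.12)·[0.6821·0.0000 + 0.3179·28.6294] = 8.0711; exercise value = 11.7375 > continuation, so V_ud = 11.7375 (exercise)
Node dd (S = 23.24): continuation = e^(−0.12)·[0.6821·28.6294 + 0.3179·44.8956] = 29.9777; exercise value = 36.7625 > continuation, so V_dd = 36.7625 (exercise)
Node u (S = 74.25): continuation = e^(−0.12)·[0.6821·0.0000 + 0.3179·11.7375] = 3.3090; exercise value = 0.0000 ≤ continuation, so V_u = 3.3090
Node d (S = 35.75): continuation = e^(−0.12)·[0.6821·11.7375 + 0.3179·36.7625] = 17.4652; exercise value = 24.2500 > continuation, so V_d = 24.2500 (exercise)
Node 0 (S = 55): continuation = e^(−0.12)·[0.6821·3.3090 + 0.3179·24.2500] = 8.8385; exercise value = 5.0000 ≤ continuation, so V_0 = 8.8385

$8.84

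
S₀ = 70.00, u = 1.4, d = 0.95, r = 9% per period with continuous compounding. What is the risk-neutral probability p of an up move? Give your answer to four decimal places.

Risk-neutral probability p = (e^0.09 − 0.95)/(1.4 − 0.95) = 0.1442/0.4500 = 0.3204

p = 0.3204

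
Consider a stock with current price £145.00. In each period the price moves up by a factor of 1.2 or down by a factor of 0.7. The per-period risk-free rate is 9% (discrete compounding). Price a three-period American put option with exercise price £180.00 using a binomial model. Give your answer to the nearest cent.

£35.00

Risk-neutral probability p = (1 + 0.09 − 0.7)/(1.2 − 0.7) = 0.3900/0.5000 = 0.7800
Terminal stock prices: S_uuu = 250.6, S_uud = 146.2, S_udd = 85.26, S_ddd = 49.73
Terminal payoffs (K − S): max(-70.56, 0) = 0, max(33.84, 0) = 33.84, max(94.74, 0) = 94.74, max(130.3, 0) = 130.3
Node uu (S = 208.8): continuation = 1/1.09·[0.7800·0.0000 + 0.2200·33.8400] = 6.8301; exercise value = 0.0000 ≤ continuation, so V_uu = 6.8301
Node ud (S = 121.8): continuation = 1/1.09·[0.7800·33.8400 + 0.2200·94.7400] = 43.3376; exercise value = 58.2000 > continuation, so V_ud = 58.2000 (exercise)
Node dd (S = 71.05): continuation = 1/1.09·[0.7800·94.7400 + 0.2200·130.2650] = 94.0876; exercise value = 108.9500 > continuation, so V_dd = 108.9500 (exercise)
Node u (S = 174): continuation = 1/1.09·[0.7800·6.8301 + 0.2200·58.2000] = 16.6344; exercise value = 6.0000 ≤ continuation, so V_u = 16.6344
Node d (S = 101.5): continuation = 1/1.09·[0.7800·58.2000 + 0.2200·108.9500] = 63.6376; exercise value = 78.5000 > continuation, so V_d = 78.5000 (exercise)
Node 0 (S = 145): continuation = 1/1.09·[0.7800·16.6344 + 0.2200·78.5000] = 27.7475; exercise value = 35.0000 > continuation, so V_0 = 35.0000 (exercise)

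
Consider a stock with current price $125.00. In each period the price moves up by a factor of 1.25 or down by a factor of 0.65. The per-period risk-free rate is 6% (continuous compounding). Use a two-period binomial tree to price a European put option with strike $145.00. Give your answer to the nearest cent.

$24.63

Risk-neutral probability p = (e^0.06 − 0.65)/(1.25 − 0.65) = 0.4118/0.6000 = 0.6864
Terminal stock prices: S_uu = 195.3, S_ud = 101.6, S_dd = 52.81
Terminal payoffs (K − S): max(-50.31, 0) = 0, max(43.44, 0) = 43.44, max(92.19, 0) = 92.19
Node u (S = 156.2): V_u = e^(−0.06)·[0.6864·0.0000 + 0.3136·43.4375] = 12.8290
Node d (S = 81.25): V_d = e^(−0.06)·[0.6864·43.4375 + 0.3136·92.1875] = 55.3059
Node 0 (S = 125): V_0 = e^(−0.06)·[0.6864·12.8290 + 0.3136·55.3059] = 24.6271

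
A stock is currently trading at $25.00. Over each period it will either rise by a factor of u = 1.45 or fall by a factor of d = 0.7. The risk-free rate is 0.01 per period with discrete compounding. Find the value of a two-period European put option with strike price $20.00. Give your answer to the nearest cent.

Risk-neutral probability p = (1 + 0.01 − 0.7)/(1.45 − 0.7) = 0.3100/0.7500 = 0.4133
Terminal stock prices: S_uu = 52.56, S_ud = 25.38, S_dd = 12.25
Terminal payoffs (K − S): max(-32.56, 0) = 0, max(-5.375, 0) = 0, max(7.75, 0) = 7.75
Node u (S = 36.25): V_u = 1/1.01·[0.4133·0.0000 + 0.5867·0.0000] = 0.0000
Node d (S = 17.5): V_d = 1/1.01·[0.4133·0.0000 + 0.5867·7.7500] = 4.5017
Node 0 (S = 25): V_0 = 1/1.01·[0.4133·0.0000 + 0.5867·4.5017] = 2.6148

$2.61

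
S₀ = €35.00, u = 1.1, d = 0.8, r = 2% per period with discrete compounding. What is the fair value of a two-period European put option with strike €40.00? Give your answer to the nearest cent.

Risk-neutral probability p = (1 + 0.02 − 0.8)/(1.1 − 0.8) = 0.2200/0.3000 = 0.7333
Terminal stock prices: S_uu = 42.35, S_ud = 30.8, S_dd = 22.4
Terminal payoffs (K − S): max(-2.35, 0) = 0, max(9.2, 0) = 9.2, max(17.6, 0) = 17.6
Node u (S = 38.5): V_u = 1/1.02·[0.7333·0.0000 + 0.2667·9.2000] = 2.4052
Node d (S = 28): V_d = 1/1.02·[0.7333·9.2000 + 0.2667·17.6000] = 11.2157
Node 0 (S = 35): V_0 = 1/1.02·[0.7333·2.4052 + 0.2667·11.2157] = 4.6615

€4.66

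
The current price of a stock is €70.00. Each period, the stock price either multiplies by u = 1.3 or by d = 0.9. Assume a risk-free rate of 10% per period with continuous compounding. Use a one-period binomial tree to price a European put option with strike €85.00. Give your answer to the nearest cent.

€9.70

Risk-neutral probability p = (e^0.1 − 0.9)/(1.3 − 0.9) = 0.2052/0.4000 = 0.5129
Terminal stock prices: S_u = 91, S_d = 63
Terminal payoffs (K − S): max(-6, 0) = 0, max(22, 0) = 22
Node 0 (S = 70): V_0 = e^(−0.1)·[0.5129·0.0000 + 0.4871·22.0000] = 9.6959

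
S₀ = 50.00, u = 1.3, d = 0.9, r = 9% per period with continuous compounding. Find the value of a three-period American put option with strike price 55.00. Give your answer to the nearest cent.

5.00

Risk-neutral probability p = (e^0.09 − 0.9)/(1.3 − 0.9) = 0.1942/0.4000 = 0.4854
Terminal stock prices: S_uuu = 109.9, S_uud = 76.05, S_udd = 52.65, S_ddd = 36.45
Terminal payoffs (K − S): max(-54.85, 0) = 0, max(-21.05, 0) = 0, max(2.35, 0) = 2.35, max(18.55, 0) = 18.55
Node uu (S = 84.5): continuation = e^(−0.09)·[0.4854·0.0000 + 0.5146·0.0000] = 0.0000; exercise value = 0.0000 ≤ continuation, so V_uu = 0.0000
Node ud (S = 58.5): continuation = e^(−0.09)·[0.4854·0.0000 + 0.5146·2.3500] = 1.1051; exercise value = 0.0000 ≤ continuation, so V_ud = 1.1051
Node dd (S = 40.5): continuation = e^(−0.09)·[0.4854·2.3500 + 0.5146·18.5500] = 9.7662; exercise value = 14.5000 > continuation, so V_dd = 14.5000 (exercise)
Node u (S = 65): continuation = e^(−0.09)·[0.4854·0.0000 + 0.5146·1.1051] = 0.5197; exercise value = 0.0000 ≤ continuation, so V_u = 0.5197
Node d (S = 45): continuation = e^(−0.09)·[0.4854·1.1051 + 0.5146·14.5000] = 7.3093; exercise value = 10.0000 > continuation, so V_d = 10.0000 (exercise)
Node 0 (S = 50): continuation = e^(−0.09)·[0.4854·0.5197 + 0.5146·10.0000] = 4.9333; exercise value = 5.0000 > continuation, so V_0 = 5.0000 (exercise)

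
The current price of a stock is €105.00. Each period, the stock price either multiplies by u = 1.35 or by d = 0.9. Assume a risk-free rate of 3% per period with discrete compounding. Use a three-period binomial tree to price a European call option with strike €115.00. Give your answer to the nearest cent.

€12.49

Risk-neutral probability p = (1 + 0.03 − 0.9)/(1.35 − 0.9) = 0.1300/0.4500 = 0.2889
Terminal stock prices: S_uuu = 258.3, S_uud = 172.2, S_udd = 114.8, S_ddd = 76.55
Terminal payoffs (S − K): max(143.3, 0) = 143.3, max(57.23, 0) = 57.23, max(-0.1825, 0) = 0, max(-38.45, 0) = 0
Node uu (S = 191.4): V_uu = 1/1.03·[0.2889·143.3394 + 0.7111·57.2263] = 79.7120
Node ud (S = 127.6): V_ud = 1/1.03·[0.2889·57.2263 + 0.7111·0.0000] = 16.0505
Node dd (S = 85.05): V_dd = 1/1.03·[0.2889·0.0000 + 0.7111·0.0000] = 0.0000
Node u (S = 141.8): V_u = 1/1.03·[0.2889·79.7120 + 0.7111·16.0505] = 33.4385
Node d (S = 94.5): V_d = 1/1.03·[0.2889·16.0505 + 0.7111·0.0000] = 4.5018
Node 0 (S = 105): V_0 = 1/1.03·[0.2889·33.4385 + 0.7111·4.5018] = 12.4867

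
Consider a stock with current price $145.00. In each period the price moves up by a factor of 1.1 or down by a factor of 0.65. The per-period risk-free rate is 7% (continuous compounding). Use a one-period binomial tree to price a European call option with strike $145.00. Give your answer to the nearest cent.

$12.69

Risk-neutral probability p = (e^0.07 − 0.65)/(1.1 − 0.65) = 0.4225/0.4500 = 0.9389
Terminal stock prices: S_u = 159.5, S_d = 94.25
Terminal payoffs (S − K): max(14.5, 0) = 14.5, max(-50.75, 0) = 0
Node 0 (S = 145): V_0 = e^(−0.07)·[0.9389·14.5000 + 0.0611·0.0000] = 12.6938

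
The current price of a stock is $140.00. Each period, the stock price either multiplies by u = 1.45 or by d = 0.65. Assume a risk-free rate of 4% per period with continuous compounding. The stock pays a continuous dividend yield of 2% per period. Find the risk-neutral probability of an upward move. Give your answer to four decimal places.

Per-period risk-free factor R = e^0.04 = 1.0408; dividend-adjusted growth = e^(0.04−0.02) = 1.0202.
Risk-neutral probability p = (1.0202 − 0.65)/(1.45 − 0.65) = 0.3702/0.8000 = 0.4628

p = 0.4628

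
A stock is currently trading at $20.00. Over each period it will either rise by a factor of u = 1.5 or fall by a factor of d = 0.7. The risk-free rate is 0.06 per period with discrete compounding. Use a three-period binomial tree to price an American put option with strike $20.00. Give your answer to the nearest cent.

$3.96

Risk-neutral probability p = (1 + 0.06 − 0.7)/(1.5 − 0.7) = 0.3600/0.8000 = 0.4500
Terminal stock prices: S_uuu = 67.5, S_uud = 31.5, S_udd = 14.7, S_ddd = 6.86
Terminal payoffs (K − S): max(-47.5, 0) = 0, max(-11.5, 0) = 0, max(5.3, 0) = 5.3, max(13.14, 0) = 13.14
Node uu (S = 45): continuation = 1/1.06·[0.4500·0.0000 + 0.5500·0.0000] = 0.0000; exercise value = 0.0000 ≤ continuation, so V_uu = 0.0000
Node ud (S = 21): continuation = 1/1.06·[0.4500·0.0000 + 0.5500·5.3000] = 2.7500; exercise value = 0.0000 ≤ continuation, so V_ud = 2.7500
Node dd (S = 9.8): continuation = 1/1.06·[0.4500·5.3000 + 0.5500·13.1400] = 9.0679; exercise value = 10.2000 > continuation, so V_dd = 10.2000 (exercise)
Node u (S = 30): continuation = 1/1.06·[0.4500·0.0000 + 0.5500·2.7500] = 1.4269; exercise value = 0.0000 ≤ continuation, so V_u = 1.4269
Node d (S = 14): continuation = 1/1.06·[0.4500·2.7500 + 0.5500·10.2000] = 6.4599; exercise value = 6.0000 ≤ continuation, so V_d = 6.4599
Node 0 (S = 20): continuation = 1/1.06·[0.4500·1.4269 + 0.5500·6.4599] = 3.9576; exercise value = 0.0000 ≤ continuation, so V_0 = 3.9576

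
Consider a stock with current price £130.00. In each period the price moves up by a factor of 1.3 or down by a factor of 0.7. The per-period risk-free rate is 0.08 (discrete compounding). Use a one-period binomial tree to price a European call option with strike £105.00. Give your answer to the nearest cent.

£37.53

Risk-neutral probability p = (1 + 0.08 − 0.7)/(1.3 − 0.7) = 0.3800/0.6000 = 0.6333
Terminal stock prices: S_u = 169, S_d = 91
Terminal payoffs (S − K): max(64, 0) = 64, max(-14, 0) = 0
Node 0 (S = 130): V_0 = 1/1.08·[0.6333·64.0000 + 0.3667·0.0000] = 37.5309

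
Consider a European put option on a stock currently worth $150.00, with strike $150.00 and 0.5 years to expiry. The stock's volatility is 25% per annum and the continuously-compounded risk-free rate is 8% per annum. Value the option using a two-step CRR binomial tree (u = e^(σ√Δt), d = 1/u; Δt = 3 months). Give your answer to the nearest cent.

$6.47

CRR parameters: u = e^(σ√Δt) = e^(0.25·√0.25) = 1.1331, d = 1/u = 0.8825
Per-period rate: rΔt = 0.08·0.25 = 0.02, so R = e^0.02 = 1.0202
Risk-neutral probability p = (e^0.02 − 0.8825)/(1.1331 − 0.8825) = 0.1377/0.2507 = 0.5494
Terminal stock prices: S_uu = 192.6, S_ud = 150, S_dd = 116.8
Terminal payoffs (K − S): max(-42.6, 0) = 0, max(0, 0) = 0, max(33.18, 0) = 33.18
Node u (S = 170): V_u = e^(−0.02)·[0.5494·0.0000 + 0.4506·0.0000] = 0.0000
Node d (S = 132.4): V_d = e^(−0.02)·[0.5494·0.0000 + 0.4506·33.1799] = 14.6553
Node 0 (S = 150): V_0 = e^(−0.02)·[0.5494·0.0000 + 0.4506·14.6553] = 6.4731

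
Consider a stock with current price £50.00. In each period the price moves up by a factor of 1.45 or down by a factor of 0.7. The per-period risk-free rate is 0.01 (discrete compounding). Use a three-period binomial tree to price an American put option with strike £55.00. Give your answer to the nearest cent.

Risk-neutral probability p = (1 + 0.01 − 0.7)/(1.45 − 0.7) = 0.3100/0.7500 = 0.4133
Terminal stock prices: S_uuu = 152.4, S_uud = 73.59, S_udd = 35.52, S_ddd = 17.15
Terminal payoffs (K − S): max(-97.43, 0) = 0, max(-18.59, 0) = 0, max(19.48, 0) = 19.48, max(37.85, 0) = 37.85
Node uu (S = 105.1): continuation = 1/1.01·[0.4133·0.0000 + 0.5867·0.0000] = 0.0000; exercise value = 0.0000 ≤ continuation, so V_uu = 0.0000
Node ud (S = 50.75): continuation = 1/1.01·[0.4133·0.0000 + 0.5867·19.4750] = 11.3122; exercise value = 4.2500 ≤ continuation, so V_ud = 11.3122
Node dd (S = 24.5): continuation = 1/1.01·[0.4133·19.4750 + 0.5867·37.8500] = 29.9554; exercise value = 30.5000 > continuation, so V_dd = 30.5000 (exercise)
Node u (S = 72.5): continuation = 1/1.01·[0.4133·0.0000 + 0.5867·11.3122] = 6.5708; exercise value = 0.0000 ≤ continuation, so V_u = 6.5708
Node d (S = 35): continuation = 1/1.01·[0.4133·11.3122 + 0.5867·30.5000] = 22.3456; exercise value = 20.0000 ≤ continuation, so V_d = 22.3456
Node 0 (S = 50): continuation = 1/1.01·[0.4133·6.5708 + 0.5867·22.3456] = 15.6687; exercise value = 5.0000 ≤ continuation, so V_0 = 15.6687

£15.67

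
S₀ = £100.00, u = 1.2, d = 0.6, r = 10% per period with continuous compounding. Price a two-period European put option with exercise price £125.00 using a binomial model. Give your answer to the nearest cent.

Risk-neutral probability p = (e^0.1 − 0.6)/(1.2 − 0.6) = 0.5052/0.6000 = 0.8420
Terminal stock prices: S_uu = 144, S_ud = 72, S_dd = 36
Terminal payoffs (K − S): max(-19, 0) = 0, max(53, 0) = 53, max(89, 0) = 89
Node u (S = 120): V_u = e^(−0.1)·[0.8420·0.0000 + 0.1580·53.0000] = 7.5794
Node d (S = 60): V_d = e^(−0.1)·[0.8420·53.0000 + 0.1580·89.0000] = 53.1047
Node 0 (S = 100): V_0 = e^(−0.1)·[0.8420·7.5794 + 0.1580·53.1047] = 13.3686

£13.37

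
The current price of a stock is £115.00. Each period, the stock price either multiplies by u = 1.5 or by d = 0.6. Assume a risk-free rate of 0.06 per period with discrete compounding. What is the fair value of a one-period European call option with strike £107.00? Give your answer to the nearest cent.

£31.58

Risk-neutral probability p = (1 + 0.06 − 0.6)/(1.5 − 0.6) = 0.4600/0.9000 = 0.5111
Terminal stock prices: S_u = 172.5, S_d = 69
Terminal payoffs (S − K): max(65.5, 0) = 65.5, max(-38, 0) = 0
Node 0 (S = 115): V_0 = 1/1.06·[0.5111·65.5000 + 0.4889·0.0000] = 31.5828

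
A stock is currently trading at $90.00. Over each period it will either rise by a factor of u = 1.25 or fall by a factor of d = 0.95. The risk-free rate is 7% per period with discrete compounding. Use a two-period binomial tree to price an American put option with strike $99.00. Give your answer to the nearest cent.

Risk-neutral probability p = (1 + 0.07 − 0.95)/(1.25 − 0.95) = 0.1200/0.3000 = 0.4000
Terminal stock prices: S_uu = 140.6, S_ud = 106.9, S_dd = 81.22
Terminal payoffs (K − S): max(-41.62, 0) = 0, max(-7.875, 0) = 0, max(17.78, 0) = 17.78
Node u (S = 112.5): continuation = 1/1.07·[0.4000·0.0000 + 0.6000·0.0000] = 0.0000; exercise value = 0.0000 ≤ continuation, so V_u = 0.0000
Node d (S = 85.5): continuation = 1/1.07·[0.4000·0.0000 + 0.6000·17.7750] = 9.9673; exercise value = 13.5000 > continuation, so V_d = 13.5000 (exercise)
Node 0 (S = 90): continuation = 1/1.07·[0.4000·0.0000 + 0.6000·13.5000] = 7.5701; exercise value = 9.0000 > continuation, so V_0 = 9.0000 (exercise)

$9.00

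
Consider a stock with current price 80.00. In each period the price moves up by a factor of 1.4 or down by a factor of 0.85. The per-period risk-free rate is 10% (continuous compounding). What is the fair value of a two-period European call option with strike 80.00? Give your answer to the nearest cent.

Risk-neutral probability p = (e^0.1 − 0.85)/(1.4 − 0.85) = 0.2552/0.5500 = 0.4639
Terminal stock prices: S_uu = 156.8, S_ud = 95.2, S_dd = 57.8
Terminal payoffs (S − K): max(76.8, 0) = 76.8, max(15.2, 0) = 15.2, max(-22.2, 0) = 0
Node u (S = 112): V_u = e^(−0.1)·[0.4639·76.8000 + 0.5361·15.2000] = 39.6130
Node d (S = 68): V_d = e^(−0.1)·[0.4639·15.2000 + 0.5361·0.0000] = 6.3809
Node 0 (S = 80): V_0 = e^(−0.1)·[0.4639·39.6130 + 0.5361·6.3809] = 19.7244

19.72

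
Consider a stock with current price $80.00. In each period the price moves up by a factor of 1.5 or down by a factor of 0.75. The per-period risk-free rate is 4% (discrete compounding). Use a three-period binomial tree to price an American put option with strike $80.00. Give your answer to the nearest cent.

$15.41

Risk-neutral probability p = (1 + 0.04 − 0.75)/(1.5 − 0.75) = 0.2900/0.7500 = 0.3867
Terminal stock prices: S_uuu = 270, S_uud = 135, S_udd = 67.5, S_ddd = 33.75
Terminal payoffs (K − S): max(-190, 0) = 0, max(-55, 0) = 0, max(12.5, 0) = 12.5, max(46.25, 0) = 46.25
Node uu (S = 180): continuation = 1/1.04·[0.3867·0.0000 + 0.6133·0.0000] = 0.0000; exercise value = 0.0000 ≤ continuation, so V_uu = 0.0000
Node ud (S = 90): continuation = 1/1.04·[0.3867·0.0000 + 0.6133·12.5000] = 7.3718; exercise value = 0.0000 ≤ continuation, so V_ud = 7.3718
Node dd (S = 45): continuation = 1/1.04·[0.3867·12.5000 + 0.6133·46.2500] = 31.9231; exercise value = 35.0000 > continuation, so V_dd = 35.0000 (exercise)
Node u (S = 120): continuation = 1/1.04·[0.3867·0.0000 + 0.6133·7.3718] = 4.3475; exercise value = 0.0000 ≤ continuation, so V_u = 4.3475
Node d (S = 60): continuation = 1/1.04·[0.3867·7.3718 + 0.6133·35.0000] = 23.3818; exercise value = 20.0000 ≤ continuation, so V_d = 23.3818
Node 0 (S = 80): continuation = 1/1.04·[0.3867·4.3475 + 0.6133·23.3818] = 15.4056; exercise value = 0.0000 ≤ continuation, so V_0 = 15.4056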